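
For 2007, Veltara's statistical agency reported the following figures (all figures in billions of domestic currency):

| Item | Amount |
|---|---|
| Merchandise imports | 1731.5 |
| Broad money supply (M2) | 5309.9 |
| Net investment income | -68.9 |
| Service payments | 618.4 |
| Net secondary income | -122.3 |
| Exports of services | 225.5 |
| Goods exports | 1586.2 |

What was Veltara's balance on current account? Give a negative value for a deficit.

-729.4

Goods balance = 1586.2 - 1731.5 = -145.3
Services balance = 225.5 - 618.4 = -392.9
Trade balance (goods + services) = -145.3 + (-392.9) = -538.2
Net primary income = -68.9
Net secondary income = -122.3
Current account = -538.2 + (-68.9) + (-122.3) = -729.4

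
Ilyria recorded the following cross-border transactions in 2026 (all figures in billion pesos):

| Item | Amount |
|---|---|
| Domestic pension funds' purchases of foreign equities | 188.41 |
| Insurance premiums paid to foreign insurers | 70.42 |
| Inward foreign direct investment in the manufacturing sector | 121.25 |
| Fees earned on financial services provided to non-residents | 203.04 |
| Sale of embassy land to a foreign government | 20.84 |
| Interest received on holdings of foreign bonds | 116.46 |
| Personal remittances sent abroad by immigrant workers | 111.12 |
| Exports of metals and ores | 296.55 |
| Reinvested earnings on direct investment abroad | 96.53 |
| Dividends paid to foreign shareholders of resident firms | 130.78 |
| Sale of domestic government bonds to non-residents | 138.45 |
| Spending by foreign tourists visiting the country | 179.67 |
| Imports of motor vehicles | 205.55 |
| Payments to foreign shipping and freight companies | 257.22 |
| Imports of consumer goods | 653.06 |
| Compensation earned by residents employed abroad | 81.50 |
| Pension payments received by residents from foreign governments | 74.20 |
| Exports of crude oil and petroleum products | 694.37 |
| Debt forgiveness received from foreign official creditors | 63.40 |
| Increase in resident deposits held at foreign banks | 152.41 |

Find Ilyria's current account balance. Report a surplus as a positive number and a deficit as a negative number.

314.17

Goods: -205.55 + 296.55 - 653.06 + 694.37 = 132.31
Services: -257.22 - 70.42 + 203.04 + 179.67 = 55.07
Primary income: 96.53 + 116.46 + 81.50 - 130.78 = 163.71
Secondary income: -111.12 + 74.20 = -36.92
Current account = 132.31 + 55.07 + 163.71 + (-36.92) = 314.17
(Excluded from the current account — financial account: domestic pension funds' purchases of foreign equities 188.41, inward foreign direct investment in the manufacturing sector 121.25, sale of domestic government bonds to non-residents 138.45, increase in resident deposits held at foreign banks 152.41; capital account: sale of embassy land to a foreign government 20.84, debt forgiveness received from foreign official creditors 63.40.)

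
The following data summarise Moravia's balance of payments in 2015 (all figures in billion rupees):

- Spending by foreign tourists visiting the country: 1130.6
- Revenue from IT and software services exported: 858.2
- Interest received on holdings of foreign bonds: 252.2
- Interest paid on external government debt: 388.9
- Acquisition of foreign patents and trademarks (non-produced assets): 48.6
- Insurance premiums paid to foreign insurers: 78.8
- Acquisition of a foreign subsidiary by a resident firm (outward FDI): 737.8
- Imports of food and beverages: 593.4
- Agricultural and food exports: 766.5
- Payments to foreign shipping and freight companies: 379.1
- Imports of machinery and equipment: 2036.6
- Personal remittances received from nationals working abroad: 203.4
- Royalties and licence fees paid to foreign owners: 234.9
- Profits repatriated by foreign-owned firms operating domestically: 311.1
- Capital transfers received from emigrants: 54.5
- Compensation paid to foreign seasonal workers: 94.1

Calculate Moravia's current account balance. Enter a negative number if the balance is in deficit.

Goods: -2036.6 + 766.5 - 593.4 = -1863.5
Services: -379.1 - 234.9 + 1130.6 - 78.8 + 858.2 = 1296.0
Primary income: -94.1 + 252.2 - 311.1 - 388.9 = -541.9
Secondary income: 203.4
Current account = (-1863.5) + 1296.0 + (-541.9) + 203.4 = -906.0
(Excluded from the current account — capital account: acquisition of foreign patents and trademarks (non-produced assets) 48.6, capital transfers received from emigrants 54.5; financial account: acquisition of a foreign subsidiary by a resident firm (outward FDI) 737.8.)

-906.0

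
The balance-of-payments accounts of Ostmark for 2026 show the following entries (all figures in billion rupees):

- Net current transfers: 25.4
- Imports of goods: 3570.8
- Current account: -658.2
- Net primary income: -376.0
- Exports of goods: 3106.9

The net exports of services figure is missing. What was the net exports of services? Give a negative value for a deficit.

Current account = goods balance + services balance + net primary income + net secondary income
Sum of the known components = -814.5
Net exports of services = CA - (known components) = -658.2 - (-814.5) = 156.3

156.3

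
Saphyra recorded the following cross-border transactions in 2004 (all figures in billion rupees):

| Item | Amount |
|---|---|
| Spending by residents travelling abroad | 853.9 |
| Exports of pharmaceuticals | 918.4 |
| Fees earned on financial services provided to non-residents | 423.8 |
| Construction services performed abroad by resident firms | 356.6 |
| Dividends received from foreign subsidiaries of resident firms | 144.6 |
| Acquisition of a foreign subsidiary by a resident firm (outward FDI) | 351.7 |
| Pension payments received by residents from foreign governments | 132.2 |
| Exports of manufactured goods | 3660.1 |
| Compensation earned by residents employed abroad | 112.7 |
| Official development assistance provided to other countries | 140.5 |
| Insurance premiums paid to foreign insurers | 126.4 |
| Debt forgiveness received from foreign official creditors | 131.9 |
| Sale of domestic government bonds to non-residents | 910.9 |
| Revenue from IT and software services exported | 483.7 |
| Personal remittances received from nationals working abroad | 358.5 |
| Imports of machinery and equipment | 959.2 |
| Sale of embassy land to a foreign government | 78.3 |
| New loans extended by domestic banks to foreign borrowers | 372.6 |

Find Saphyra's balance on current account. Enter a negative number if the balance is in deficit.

Goods: 918.4 + 3660.1 - 959.2 = 3619.3
Services: -126.4 + 483.7 + 423.8 - 853.9 + 356.6 = 283.8
Primary income: 112.7 + 144.6 = 257.3
Secondary income: 132.2 - 140.5 + 358.5 = 350.2
Current account = 3619.3 + 283.8 + 257.3 + 350.2 = 4510.6
(Excluded from the current account — financial account: acquisition of a foreign subsidiary by a resident firm (outward FDI) 351.7, sale of domestic government bonds to non-residents 910.9, new loans extended by domestic banks to foreign borrowers 372.6; capital account: debt forgiveness received from foreign official creditors 131.9, sale of embassy land to a foreign government 78.3.)

4510.6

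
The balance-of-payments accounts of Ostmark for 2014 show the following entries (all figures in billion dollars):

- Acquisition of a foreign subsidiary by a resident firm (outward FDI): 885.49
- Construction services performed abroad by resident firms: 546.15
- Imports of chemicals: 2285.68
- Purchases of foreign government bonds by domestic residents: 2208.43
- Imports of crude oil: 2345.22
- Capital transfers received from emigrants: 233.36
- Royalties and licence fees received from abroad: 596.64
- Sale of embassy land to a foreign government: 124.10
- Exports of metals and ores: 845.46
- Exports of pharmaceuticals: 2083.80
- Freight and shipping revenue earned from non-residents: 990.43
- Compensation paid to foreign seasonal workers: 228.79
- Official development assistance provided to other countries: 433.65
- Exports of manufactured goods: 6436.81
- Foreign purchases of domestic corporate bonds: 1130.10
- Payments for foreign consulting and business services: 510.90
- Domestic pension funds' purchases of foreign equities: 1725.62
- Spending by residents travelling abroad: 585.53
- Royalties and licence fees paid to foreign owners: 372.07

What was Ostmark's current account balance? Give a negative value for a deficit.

4737.45

Goods: -2345.22 - 2285.68 + 845.46 + 6436.81 + 2083.80 = 4735.17
Services: -585.53 - 372.07 + 596.64 + 546.15 + 990.43 - 510.90 = 664.72
Primary income: -228.79
Secondary income: -433.65
Current account = 4735.17 + 664.72 + (-228.79) + (-433.65) = 4737.45
(Excluded from the current account — financial account: acquisition of a foreign subsidiary by a resident firm (outward FDI) 885.49, purchases of foreign government bonds by domestic residents 2208.43, foreign purchases of domestic corporate bonds 1130.10, domestic pension funds' purchases of foreign equities 1725.62; capital account: capital transfers received from emigrants 233.36, sale of embassy land to a foreign government 124.10.)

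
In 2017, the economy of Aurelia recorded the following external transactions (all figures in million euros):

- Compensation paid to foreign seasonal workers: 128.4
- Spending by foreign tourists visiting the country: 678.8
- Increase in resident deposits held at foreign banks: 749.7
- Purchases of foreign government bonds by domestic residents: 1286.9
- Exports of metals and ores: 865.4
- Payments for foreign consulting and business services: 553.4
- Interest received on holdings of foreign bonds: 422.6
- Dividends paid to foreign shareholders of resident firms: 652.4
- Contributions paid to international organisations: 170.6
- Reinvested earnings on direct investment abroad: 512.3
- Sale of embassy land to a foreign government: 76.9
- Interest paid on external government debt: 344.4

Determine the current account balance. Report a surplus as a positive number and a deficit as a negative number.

Goods: 865.4
Services: 678.8 - 553.4 = 125.4
Primary income: -652.4 - 344.4 + 512.3 + 422.6 - 128.4 = -190.3
Secondary income: -170.6
Current account = 865.4 + 125.4 + (-190.3) + (-170.6) = 629.9
(Excluded from the current account — financial account: increase in resident deposits held at foreign banks 749.7, purchases of foreign government bonds by domestic residents 1286.9; capital account: sale of embassy land to a foreign government 76.9.)

629.9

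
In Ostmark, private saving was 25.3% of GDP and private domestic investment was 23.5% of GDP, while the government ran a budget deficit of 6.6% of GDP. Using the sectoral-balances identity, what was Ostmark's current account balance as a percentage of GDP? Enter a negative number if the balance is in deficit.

By the sectoral-balances identity, CA = (S_private - I) + (T - G).
Private balance = 25.3 - 23.5 = 1.8
Government balance (T - G) = -6.6
CA = 1.8 + (-6.6) = -4.8

-4.8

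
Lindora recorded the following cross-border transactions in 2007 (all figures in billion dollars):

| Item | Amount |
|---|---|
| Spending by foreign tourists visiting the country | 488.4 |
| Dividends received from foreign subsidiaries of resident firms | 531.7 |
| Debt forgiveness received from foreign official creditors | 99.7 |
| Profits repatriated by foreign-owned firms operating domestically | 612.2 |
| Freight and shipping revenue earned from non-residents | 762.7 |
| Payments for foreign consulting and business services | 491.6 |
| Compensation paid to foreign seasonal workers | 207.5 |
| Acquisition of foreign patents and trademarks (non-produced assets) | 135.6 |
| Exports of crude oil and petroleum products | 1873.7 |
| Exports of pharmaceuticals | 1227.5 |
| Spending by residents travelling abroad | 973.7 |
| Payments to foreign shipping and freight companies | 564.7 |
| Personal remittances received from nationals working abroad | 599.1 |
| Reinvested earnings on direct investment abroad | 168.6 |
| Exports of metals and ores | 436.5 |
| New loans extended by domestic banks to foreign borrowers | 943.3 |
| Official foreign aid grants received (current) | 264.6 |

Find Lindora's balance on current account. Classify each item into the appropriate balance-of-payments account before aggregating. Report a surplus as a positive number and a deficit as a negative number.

Goods: 1227.5 + 436.5 + 1873.7 = 3537.7
Services: 488.4 + 762.7 - 564.7 - 973.7 - 491.6 = -778.9
Primary income: 168.6 + 531.7 - 207.5 - 612.2 = -119.4
Secondary income: 599.1 + 264.6 = 863.7
Current account = 3537.7 + (-778.9) + (-119.4) + 863.7 = 3503.1
(Excluded from the current account — capital account: debt forgiveness received from foreign official creditors 99.7, acquisition of foreign patents and trademarks (non-produced assets) 135.6; financial account: new loans extended by domestic banks to foreign borrowers 943.3.)

3503.1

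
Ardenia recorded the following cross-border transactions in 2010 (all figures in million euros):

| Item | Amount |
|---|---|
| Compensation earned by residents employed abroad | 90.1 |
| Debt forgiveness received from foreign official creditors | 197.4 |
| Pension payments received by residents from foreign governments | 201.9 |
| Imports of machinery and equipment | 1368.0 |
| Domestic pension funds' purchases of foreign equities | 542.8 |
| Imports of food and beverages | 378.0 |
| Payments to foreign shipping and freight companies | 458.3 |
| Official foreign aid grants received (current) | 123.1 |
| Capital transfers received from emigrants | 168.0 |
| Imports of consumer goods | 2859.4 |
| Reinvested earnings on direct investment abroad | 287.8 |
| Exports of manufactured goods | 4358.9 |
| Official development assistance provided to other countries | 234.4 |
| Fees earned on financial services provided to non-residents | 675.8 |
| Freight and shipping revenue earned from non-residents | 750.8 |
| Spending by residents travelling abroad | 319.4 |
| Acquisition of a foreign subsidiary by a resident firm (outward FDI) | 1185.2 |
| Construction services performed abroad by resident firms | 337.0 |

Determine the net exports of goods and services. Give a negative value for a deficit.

Goods: -2859.4 - 1368.0 + 4358.9 - 378.0 = -246.5
Services: -319.4 - 458.3 + 675.8 + 337.0 + 750.8 = 985.9
Trade balance = -246.5 + 985.9 = 739.4
(Excluded from the trade balance — primary income: compensation earned by residents employed abroad 90.1, reinvested earnings on direct investment abroad 287.8; capital account: debt forgiveness received from foreign official creditors 197.4, capital transfers received from emigrants 168.0; secondary income: pension payments received by residents from foreign governments 201.9, official foreign aid grants received (current) 123.1, official development assistance provided to other countries 234.4; financial account: domestic pension funds' purchases of foreign equities 542.8, acquisition of a foreign subsidiary by a resident firm (outward FDI) 1185.2.)

739.4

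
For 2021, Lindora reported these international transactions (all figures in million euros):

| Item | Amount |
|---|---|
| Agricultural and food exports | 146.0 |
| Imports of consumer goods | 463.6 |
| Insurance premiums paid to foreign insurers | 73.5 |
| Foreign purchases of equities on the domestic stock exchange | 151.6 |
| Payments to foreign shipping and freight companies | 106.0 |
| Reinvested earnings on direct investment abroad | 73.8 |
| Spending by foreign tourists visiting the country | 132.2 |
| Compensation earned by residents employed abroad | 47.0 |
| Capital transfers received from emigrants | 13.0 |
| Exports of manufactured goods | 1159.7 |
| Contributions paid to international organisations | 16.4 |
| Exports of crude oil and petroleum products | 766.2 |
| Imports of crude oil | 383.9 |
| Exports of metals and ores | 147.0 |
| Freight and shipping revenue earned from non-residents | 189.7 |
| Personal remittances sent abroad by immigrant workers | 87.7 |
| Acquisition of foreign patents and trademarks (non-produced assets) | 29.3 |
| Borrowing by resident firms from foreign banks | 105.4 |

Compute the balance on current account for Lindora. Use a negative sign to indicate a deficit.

1530.5

Goods: 147.0 + 1159.7 + 766.2 + 146.0 - 383.9 - 463.6 = 1371.4
Services: 189.7 - 73.5 - 106.0 + 132.2 = 142.4
Primary income: 47.0 + 73.8 = 120.8
Secondary income: -87.7 - 16.4 = -104.1
Current account = 1371.4 + 142.4 + 120.8 + (-104.1) = 1530.5
(Excluded from the current account — financial account: foreign purchases of equities on the domestic stock exchange 151.6, borrowing by resident firms from foreign banks 105.4; capital account: capital transfers received from emigrants 13.0, acquisition of foreign patents and trademarks (non-produced assets) 29.3.)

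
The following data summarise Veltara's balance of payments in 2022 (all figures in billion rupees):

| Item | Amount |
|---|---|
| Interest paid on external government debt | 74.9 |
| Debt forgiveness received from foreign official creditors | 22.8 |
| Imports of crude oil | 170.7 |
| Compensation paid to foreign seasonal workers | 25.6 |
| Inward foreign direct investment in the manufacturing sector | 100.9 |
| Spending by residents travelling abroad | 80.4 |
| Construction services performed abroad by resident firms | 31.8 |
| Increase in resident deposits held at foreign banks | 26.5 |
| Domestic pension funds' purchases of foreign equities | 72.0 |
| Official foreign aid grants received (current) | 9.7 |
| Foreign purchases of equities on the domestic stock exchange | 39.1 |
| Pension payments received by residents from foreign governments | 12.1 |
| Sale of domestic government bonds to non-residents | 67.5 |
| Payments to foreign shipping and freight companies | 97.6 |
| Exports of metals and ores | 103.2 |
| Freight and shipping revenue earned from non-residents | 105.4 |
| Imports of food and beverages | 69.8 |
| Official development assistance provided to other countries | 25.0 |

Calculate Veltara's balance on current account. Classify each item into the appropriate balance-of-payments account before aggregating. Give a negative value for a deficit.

-281.8

Goods: -69.8 + 103.2 - 170.7 = -137.3
Services: 105.4 - 80.4 + 31.8 - 97.6 = -40.8
Primary income: -74.9 - 25.6 = -100.5
Secondary income: 9.7 + 12.1 - 25.0 = -3.2
Current account = (-137.3) + (-40.8) + (-100.5) + (-3.2) = -281.8
(Excluded from the current account — capital account: debt forgiveness received from foreign official creditors 22.8; financial account: inward foreign direct investment in the manufacturing sector 100.9, increase in resident deposits held at foreign banks 26.5, domestic pension funds' purchases of foreign equities 72.0, foreign purchases of equities on the domestic stock exchange 39.1, sale of domestic government bonds to non-residents 67.5.)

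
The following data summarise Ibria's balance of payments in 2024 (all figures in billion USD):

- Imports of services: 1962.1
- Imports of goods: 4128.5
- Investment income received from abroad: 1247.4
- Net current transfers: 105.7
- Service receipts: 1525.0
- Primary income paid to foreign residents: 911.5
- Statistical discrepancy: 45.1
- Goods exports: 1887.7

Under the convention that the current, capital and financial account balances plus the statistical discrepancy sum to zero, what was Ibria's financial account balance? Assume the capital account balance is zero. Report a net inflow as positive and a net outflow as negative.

Goods balance = 1887.7 - 4128.5 = -2240.8
Services balance = 1525.0 - 1962.1 = -437.1
Trade balance (goods + services) = -2240.8 + (-437.1) = -2677.9
Net primary income = 1247.4 - 911.5 = 335.9
Net secondary income = 105.7
Current account = -2677.9 + 335.9 + 105.7 = -2236.3
Financial account = -(-2236.3 + 45.1) = 2191.2

2191.2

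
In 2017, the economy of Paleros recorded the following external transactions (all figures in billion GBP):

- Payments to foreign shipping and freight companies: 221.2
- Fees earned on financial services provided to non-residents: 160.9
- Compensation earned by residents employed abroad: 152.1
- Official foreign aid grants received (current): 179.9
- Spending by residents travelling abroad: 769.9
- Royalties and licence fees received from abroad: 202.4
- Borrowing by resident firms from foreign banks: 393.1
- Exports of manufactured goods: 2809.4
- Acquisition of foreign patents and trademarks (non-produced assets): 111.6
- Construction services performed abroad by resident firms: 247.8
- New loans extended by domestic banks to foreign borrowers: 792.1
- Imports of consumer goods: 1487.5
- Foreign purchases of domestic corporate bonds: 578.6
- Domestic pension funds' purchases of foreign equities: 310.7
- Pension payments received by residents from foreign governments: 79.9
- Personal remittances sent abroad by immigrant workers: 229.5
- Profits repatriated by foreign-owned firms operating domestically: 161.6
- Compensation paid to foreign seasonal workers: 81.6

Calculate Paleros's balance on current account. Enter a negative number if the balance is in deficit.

881.1

Goods: 2809.4 - 1487.5 = 1321.9
Services: 160.9 + 247.8 - 221.2 - 769.9 + 202.4 = -380.0
Primary income: 152.1 - 161.6 - 81.6 = -91.1
Secondary income: 179.9 - 229.5 + 79.9 = 30.3
Current account = 1321.9 + (-380.0) + (-91.1) + 30.3 = 881.1
(Excluded from the current account — financial account: borrowing by resident firms from foreign banks 393.1, new loans extended by domestic banks to foreign borrowers 792.1, foreign purchases of domestic corporate bonds 578.6, domestic pension funds' purchases of foreign equities 310.7; capital account: acquisition of foreign patents and trademarks (non-produced assets) 111.6.)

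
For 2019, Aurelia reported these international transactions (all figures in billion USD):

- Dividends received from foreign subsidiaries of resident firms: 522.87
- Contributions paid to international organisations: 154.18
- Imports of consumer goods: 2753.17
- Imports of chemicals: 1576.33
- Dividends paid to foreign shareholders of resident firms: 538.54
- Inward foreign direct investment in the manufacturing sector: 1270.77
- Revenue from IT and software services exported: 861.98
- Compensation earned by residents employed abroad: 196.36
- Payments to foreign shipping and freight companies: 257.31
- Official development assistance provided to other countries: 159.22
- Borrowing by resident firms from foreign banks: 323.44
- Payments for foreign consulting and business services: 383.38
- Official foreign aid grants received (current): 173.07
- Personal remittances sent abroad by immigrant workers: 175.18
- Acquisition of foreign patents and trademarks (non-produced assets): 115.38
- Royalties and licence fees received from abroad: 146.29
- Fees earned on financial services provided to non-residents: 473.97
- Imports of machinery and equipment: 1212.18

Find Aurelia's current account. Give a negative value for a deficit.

Goods: -2753.17 - 1212.18 - 1576.33 = -5541.68
Services: 146.29 - 257.31 + 473.97 + 861.98 - 383.38 = 841.55
Primary income: 196.36 - 538.54 + 522.87 = 180.69
Secondary income: -159.22 - 175.18 - 154.18 + 173.07 = -315.51
Current account = (-5541.68) + 841.55 + 180.69 + (-315.51) = -4834.95
(Excluded from the current account — financial account: inward foreign direct investment in the manufacturing sector 1270.77, borrowing by resident firms from foreign banks 323.44; capital account: acquisition of foreign patents and trademarks (non-produced assets) 115.38.)

-4834.95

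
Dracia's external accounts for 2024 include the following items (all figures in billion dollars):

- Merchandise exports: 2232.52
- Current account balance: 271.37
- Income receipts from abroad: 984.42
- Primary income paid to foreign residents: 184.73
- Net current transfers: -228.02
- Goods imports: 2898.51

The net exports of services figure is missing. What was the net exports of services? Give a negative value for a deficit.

365.69

Current account = goods balance + services balance + net primary income + net secondary income
Sum of the known components = -94.32
Net exports of services = CA - (known components) = 271.37 - (-94.32) = 365.69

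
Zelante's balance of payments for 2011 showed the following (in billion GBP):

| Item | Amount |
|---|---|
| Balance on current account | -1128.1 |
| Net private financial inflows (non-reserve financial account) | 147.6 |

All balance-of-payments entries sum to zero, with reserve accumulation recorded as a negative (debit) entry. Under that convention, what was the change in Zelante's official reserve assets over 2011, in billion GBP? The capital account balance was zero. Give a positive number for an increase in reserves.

-980.5

Official reserve transactions balance = -((-1128.1) + 147.6) = 980.5
An accumulation of reserves is recorded as a debit (negative entry), so the change in the stock of reserves is the negative of that balance.
Change in official reserves = -(980.5) = -980.5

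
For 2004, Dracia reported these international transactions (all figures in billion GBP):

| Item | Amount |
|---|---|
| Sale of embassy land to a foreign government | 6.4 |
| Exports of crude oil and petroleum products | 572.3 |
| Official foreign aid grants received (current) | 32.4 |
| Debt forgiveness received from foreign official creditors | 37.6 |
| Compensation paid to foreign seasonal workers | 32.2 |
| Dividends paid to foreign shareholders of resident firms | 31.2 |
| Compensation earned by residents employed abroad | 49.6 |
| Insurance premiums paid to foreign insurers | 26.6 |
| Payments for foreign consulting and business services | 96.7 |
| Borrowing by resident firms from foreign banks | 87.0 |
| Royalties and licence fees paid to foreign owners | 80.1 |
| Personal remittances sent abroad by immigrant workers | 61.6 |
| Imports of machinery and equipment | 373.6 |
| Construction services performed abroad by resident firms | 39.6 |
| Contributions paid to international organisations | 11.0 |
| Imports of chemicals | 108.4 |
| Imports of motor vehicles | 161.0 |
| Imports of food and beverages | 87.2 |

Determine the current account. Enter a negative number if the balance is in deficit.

Goods: -373.6 - 108.4 + 572.3 - 161.0 - 87.2 = -157.9
Services: -26.6 + 39.6 - 80.1 - 96.7 = -163.8
Primary income: -32.2 - 31.2 + 49.6 = -13.8
Secondary income: 32.4 - 61.6 - 11.0 = -40.2
Current account = (-157.9) + (-163.8) + (-13.8) + (-40.2) = -375.7
(Excluded from the current account — capital account: sale of embassy land to a foreign government 6.4, debt forgiveness received from foreign official creditors 37.6; financial account: borrowing by resident firms from foreign banks 87.0.)

-375.7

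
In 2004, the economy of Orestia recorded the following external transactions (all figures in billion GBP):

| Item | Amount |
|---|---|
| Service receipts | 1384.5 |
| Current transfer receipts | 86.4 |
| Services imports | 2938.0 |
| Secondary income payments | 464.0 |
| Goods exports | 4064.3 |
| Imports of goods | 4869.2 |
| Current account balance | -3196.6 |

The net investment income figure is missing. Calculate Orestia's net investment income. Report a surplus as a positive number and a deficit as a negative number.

-460.6

Current account = goods balance + services balance + net primary income + net secondary income
Sum of the known components = -2736.0
Net investment income = CA - (known components) = -3196.6 - (-2736.0) = -460.6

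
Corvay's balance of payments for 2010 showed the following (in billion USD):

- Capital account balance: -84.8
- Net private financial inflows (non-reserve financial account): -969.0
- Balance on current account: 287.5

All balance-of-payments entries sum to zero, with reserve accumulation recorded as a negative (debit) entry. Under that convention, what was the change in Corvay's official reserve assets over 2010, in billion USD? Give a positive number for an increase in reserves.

-766.3

Official reserve transactions balance = -(287.5 + (-84.8) + (-969.0)) = 766.3
An accumulation of reserves is recorded as a debit (negative entry), so the change in the stock of reserves is the negative of that balance.
Change in official reserves = -(766.3) = -766.3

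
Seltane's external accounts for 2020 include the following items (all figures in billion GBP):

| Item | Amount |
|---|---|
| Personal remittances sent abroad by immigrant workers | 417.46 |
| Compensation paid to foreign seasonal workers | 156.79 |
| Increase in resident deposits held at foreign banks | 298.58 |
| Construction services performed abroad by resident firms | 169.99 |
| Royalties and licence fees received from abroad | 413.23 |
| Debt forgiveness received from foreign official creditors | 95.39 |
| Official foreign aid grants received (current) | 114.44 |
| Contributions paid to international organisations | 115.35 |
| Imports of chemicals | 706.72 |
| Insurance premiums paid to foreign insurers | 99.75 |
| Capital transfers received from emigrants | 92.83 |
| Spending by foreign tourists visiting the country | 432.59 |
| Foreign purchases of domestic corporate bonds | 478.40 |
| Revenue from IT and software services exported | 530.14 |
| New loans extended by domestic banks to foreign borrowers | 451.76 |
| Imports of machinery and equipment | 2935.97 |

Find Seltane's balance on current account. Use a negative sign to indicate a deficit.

Goods: -706.72 - 2935.97 = -3642.69
Services: -99.75 + 432.59 + 169.99 + 413.23 + 530.14 = 1446.20
Primary income: -156.79
Secondary income: -115.35 + 114.44 - 417.46 = -418.37
Current account = (-3642.69) + 1446.20 + (-156.79) + (-418.37) = -2771.65
(Excluded from the current account — financial account: increase in resident deposits held at foreign banks 298.58, foreign purchases of domestic corporate bonds 478.40, new loans extended by domestic banks to foreign borrowers 451.76; capital account: debt forgiveness received from foreign official creditors 95.39, capital transfers received from emigrants 92.83.)

-2771.65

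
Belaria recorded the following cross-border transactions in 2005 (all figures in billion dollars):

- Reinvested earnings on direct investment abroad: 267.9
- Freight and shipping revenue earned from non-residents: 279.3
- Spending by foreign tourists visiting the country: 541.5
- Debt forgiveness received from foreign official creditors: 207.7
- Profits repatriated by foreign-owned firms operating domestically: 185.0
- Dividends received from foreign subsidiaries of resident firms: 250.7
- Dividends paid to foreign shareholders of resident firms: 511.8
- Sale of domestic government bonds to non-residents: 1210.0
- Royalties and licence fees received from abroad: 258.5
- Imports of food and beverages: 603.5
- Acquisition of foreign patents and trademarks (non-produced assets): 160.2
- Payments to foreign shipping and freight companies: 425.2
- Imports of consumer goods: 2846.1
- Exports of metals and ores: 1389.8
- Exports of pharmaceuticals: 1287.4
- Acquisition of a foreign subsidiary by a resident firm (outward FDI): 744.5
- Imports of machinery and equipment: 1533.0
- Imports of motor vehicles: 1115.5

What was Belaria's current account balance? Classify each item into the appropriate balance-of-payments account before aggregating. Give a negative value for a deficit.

-2945.0

Goods: -1533.0 - 2846.1 + 1389.8 - 1115.5 - 603.5 + 1287.4 = -3420.9
Services: 279.3 + 541.5 - 425.2 + 258.5 = 654.1
Primary income: 250.7 - 511.8 - 185.0 + 267.9 = -178.2
Current account = (-3420.9) + 654.1 + (-178.2) = -2945.0
(Excluded from the current account — capital account: debt forgiveness received from foreign official creditors 207.7, acquisition of foreign patents and trademarks (non-produced assets) 160.2; financial account: sale of domestic government bonds to non-residents 1210.0, acquisition of a foreign subsidiary by a resident firm (outward FDI) 744.5.)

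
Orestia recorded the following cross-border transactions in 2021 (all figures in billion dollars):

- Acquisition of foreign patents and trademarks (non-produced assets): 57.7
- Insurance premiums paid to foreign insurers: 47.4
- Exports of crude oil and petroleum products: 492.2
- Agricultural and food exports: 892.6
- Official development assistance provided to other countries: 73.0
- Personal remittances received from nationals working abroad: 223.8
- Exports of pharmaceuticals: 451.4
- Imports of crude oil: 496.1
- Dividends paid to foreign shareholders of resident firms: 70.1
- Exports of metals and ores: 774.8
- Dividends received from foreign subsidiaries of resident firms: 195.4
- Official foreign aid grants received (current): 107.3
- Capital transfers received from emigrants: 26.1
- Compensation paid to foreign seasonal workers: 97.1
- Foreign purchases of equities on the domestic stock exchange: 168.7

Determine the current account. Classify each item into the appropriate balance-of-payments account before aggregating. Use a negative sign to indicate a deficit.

2353.8

Goods: 892.6 + 774.8 + 492.2 + 451.4 - 496.1 = 2114.9
Services: -47.4
Primary income: -70.1 - 97.1 + 195.4 = 28.2
Secondary income: 107.3 - 73.0 + 223.8 = 258.1
Current account = 2114.9 + (-47.4) + 28.2 + 258.1 = 2353.8
(Excluded from the current account — capital account: acquisition of foreign patents and trademarks (non-produced assets) 57.7, capital transfers received from emigrants 26.1; financial account: foreign purchases of equities on the domestic stock exchange 168.7.)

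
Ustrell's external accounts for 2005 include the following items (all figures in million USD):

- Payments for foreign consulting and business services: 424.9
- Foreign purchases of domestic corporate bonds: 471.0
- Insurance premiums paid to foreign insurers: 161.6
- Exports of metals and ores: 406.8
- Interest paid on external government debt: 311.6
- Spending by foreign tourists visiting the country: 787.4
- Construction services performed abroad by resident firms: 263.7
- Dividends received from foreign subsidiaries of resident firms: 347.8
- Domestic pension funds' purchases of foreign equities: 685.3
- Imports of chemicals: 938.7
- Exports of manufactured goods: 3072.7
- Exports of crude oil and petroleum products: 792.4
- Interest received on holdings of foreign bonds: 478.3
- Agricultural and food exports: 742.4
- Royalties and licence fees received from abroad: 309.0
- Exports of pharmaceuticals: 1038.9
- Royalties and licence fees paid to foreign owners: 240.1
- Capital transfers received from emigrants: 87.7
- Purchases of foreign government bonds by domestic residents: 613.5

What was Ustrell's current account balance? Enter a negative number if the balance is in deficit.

Goods: -938.7 + 406.8 + 742.4 + 1038.9 + 792.4 + 3072.7 = 5114.5
Services: 787.4 + 309.0 - 240.1 - 161.6 + 263.7 - 424.9 = 533.5
Primary income: -311.6 + 478.3 + 347.8 = 514.5
Current account = 5114.5 + 533.5 + 514.5 = 6162.5
(Excluded from the current account — financial account: foreign purchases of domestic corporate bonds 471.0, domestic pension funds' purchases of foreign equities 685.3, purchases of foreign government bonds by domestic residents 613.5; capital account: capital transfers received from emigrants 87.7.)

6162.5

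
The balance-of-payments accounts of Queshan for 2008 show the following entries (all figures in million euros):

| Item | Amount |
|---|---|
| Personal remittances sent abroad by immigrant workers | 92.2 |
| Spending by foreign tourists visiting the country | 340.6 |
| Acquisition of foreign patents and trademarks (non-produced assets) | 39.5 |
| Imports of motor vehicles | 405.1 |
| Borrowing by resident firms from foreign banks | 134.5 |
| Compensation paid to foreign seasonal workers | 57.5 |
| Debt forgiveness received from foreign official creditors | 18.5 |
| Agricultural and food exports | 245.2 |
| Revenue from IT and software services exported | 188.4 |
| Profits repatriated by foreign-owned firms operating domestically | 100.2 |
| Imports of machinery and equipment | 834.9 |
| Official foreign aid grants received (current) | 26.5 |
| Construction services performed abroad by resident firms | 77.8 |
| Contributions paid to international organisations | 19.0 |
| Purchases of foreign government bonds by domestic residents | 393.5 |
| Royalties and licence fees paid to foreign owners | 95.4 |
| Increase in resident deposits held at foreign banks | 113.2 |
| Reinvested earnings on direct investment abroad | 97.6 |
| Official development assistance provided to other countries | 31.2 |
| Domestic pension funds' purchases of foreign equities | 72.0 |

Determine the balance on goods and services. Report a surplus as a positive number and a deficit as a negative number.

-483.4

Goods: -834.9 - 405.1 + 245.2 = -994.8
Services: 77.8 + 188.4 + 340.6 - 95.4 = 511.4
Trade balance = -994.8 + 511.4 = -483.4
(Excluded from the trade balance — secondary income: personal remittances sent abroad by immigrant workers 92.2, official foreign aid grants received (current) 26.5, contributions paid to international organisations 19.0, official development assistance provided to other countries 31.2; capital account: acquisition of foreign patents and trademarks (non-produced assets) 39.5, debt forgiveness received from foreign official creditors 18.5; financial account: borrowing by resident firms from foreign banks 134.5, purchases of foreign government bonds by domestic residents 393.5, increase in resident deposits held at foreign banks 113.2, domestic pension funds' purchases of foreign equities 72.0; primary income: compensation paid to foreign seasonal workers 57.5, profits repatriated by foreign-owned firms operating domestically 100.2, reinvested earnings on direct investment abroad 97.6.)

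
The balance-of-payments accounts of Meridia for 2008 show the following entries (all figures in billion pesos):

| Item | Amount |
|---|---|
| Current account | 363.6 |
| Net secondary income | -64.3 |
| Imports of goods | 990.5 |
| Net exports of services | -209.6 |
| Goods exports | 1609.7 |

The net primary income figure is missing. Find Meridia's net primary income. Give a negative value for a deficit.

Current account = goods balance + services balance + net primary income + net secondary income
Sum of the known components = 345.3
Net primary income = CA - (known components) = 363.6 - 345.3 = 18.3

18.3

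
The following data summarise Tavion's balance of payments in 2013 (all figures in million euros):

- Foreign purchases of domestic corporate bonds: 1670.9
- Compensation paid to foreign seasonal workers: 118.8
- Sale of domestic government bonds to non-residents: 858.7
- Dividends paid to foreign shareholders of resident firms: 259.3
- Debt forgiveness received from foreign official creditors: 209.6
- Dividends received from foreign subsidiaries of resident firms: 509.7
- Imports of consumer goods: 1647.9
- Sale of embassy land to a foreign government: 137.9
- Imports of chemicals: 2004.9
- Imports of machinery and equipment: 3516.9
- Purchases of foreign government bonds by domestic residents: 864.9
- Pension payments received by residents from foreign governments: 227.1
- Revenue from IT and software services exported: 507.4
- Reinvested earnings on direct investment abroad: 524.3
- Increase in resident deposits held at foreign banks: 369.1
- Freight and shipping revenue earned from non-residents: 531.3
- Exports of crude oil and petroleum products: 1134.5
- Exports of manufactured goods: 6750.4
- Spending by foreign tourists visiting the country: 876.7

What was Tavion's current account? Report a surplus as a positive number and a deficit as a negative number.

3513.6

Goods: 6750.4 - 2004.9 - 3516.9 + 1134.5 - 1647.9 = 715.2
Services: 876.7 + 531.3 + 507.4 = 1915.4
Primary income: -259.3 + 524.3 - 118.8 + 509.7 = 655.9
Secondary income: 227.1
Current account = 715.2 + 1915.4 + 655.9 + 227.1 = 3513.6
(Excluded from the current account — financial account: foreign purchases of domestic corporate bonds 1670.9, sale of domestic government bonds to non-residents 858.7, purchases of foreign government bonds by domestic residents 864.9, increase in resident deposits held at foreign banks 369.1; capital account: debt forgiveness received from foreign official creditors 209.6, sale of embassy land to a foreign government 137.9.)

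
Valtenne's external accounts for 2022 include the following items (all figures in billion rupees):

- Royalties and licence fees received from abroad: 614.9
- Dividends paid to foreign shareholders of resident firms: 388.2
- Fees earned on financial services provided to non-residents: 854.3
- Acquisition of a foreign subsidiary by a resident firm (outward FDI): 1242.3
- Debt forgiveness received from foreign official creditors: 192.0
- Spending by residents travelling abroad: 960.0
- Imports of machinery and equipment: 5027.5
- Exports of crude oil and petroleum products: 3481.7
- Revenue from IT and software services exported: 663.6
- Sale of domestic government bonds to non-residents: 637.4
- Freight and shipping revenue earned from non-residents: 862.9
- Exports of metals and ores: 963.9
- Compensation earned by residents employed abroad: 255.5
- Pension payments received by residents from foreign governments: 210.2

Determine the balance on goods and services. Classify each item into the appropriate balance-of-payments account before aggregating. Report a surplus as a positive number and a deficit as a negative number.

Goods: 963.9 + 3481.7 - 5027.5 = -581.9
Services: 862.9 + 663.6 + 614.9 - 960.0 + 854.3 = 2035.7
Trade balance = -581.9 + 2035.7 = 1453.8
(Excluded from the trade balance — primary income: dividends paid to foreign shareholders of resident firms 388.2, compensation earned by residents employed abroad 255.5; financial account: acquisition of a foreign subsidiary by a resident firm (outward FDI) 1242.3, sale of domestic government bonds to non-residents 637.4; capital account: debt forgiveness received from foreign official creditors 192.0; secondary income: pension payments received by residents from foreign governments 210.2.)

1453.8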